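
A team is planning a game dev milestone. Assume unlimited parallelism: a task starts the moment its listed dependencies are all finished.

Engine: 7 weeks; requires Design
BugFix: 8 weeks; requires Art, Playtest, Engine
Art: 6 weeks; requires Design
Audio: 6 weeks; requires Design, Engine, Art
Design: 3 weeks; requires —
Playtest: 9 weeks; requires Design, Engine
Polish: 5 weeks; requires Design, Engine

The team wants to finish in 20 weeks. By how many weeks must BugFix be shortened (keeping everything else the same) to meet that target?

7

Current finish: 27 weeks; target: 20.
BugFix is on every critical path, so each week cut from BugFix cuts the finish by one (this holds down to a finish of 20).
Need 27 − 20 = 7 weeks off BugFix → BugFix becomes 1 week, finish becomes 20.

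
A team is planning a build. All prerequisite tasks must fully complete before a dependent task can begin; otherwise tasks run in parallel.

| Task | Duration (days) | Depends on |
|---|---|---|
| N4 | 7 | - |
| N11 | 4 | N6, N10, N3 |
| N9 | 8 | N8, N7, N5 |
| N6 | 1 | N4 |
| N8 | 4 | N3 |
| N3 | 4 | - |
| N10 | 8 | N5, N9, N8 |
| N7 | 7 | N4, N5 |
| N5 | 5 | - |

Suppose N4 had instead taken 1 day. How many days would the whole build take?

The binding path is N4→N7→N9→N10→N11 = 7+7+8+8+4 = 34; finish at 34 days.
Since N4 is critical, the -6 change carries straight to that chain (now 28 days).
New critical path: N5→N7→N9→N10→N11 = 5+7+8+8+4 = 32 ⇒ 32 days.

32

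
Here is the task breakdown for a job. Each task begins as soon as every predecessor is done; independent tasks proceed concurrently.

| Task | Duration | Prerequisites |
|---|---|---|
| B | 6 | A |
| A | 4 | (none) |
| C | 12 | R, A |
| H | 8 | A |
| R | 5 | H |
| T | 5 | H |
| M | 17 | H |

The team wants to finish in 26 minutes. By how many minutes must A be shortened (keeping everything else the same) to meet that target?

Current finish: 29 minutes; target: 26.
A is on every critical path, so each minute cut from A cuts the finish by one (this holds down to a finish of 26).
Need 29 − 26 = 3 minutes off A → A becomes 1 minute, finish becomes 26.

3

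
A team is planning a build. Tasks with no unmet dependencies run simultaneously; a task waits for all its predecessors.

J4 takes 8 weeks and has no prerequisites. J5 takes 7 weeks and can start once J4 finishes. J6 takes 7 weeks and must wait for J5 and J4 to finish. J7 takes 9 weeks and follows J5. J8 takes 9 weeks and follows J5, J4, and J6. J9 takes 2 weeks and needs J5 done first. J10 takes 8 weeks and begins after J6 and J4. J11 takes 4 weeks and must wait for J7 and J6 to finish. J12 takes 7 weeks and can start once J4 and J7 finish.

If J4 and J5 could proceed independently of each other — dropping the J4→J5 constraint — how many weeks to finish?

24

Original critical path: J4→J5→J6→J8 = 8+7+7+9 = 31 ⇒ 31 weeks.
Without J4→J5, J5's earliest start moves from 8 to 0.
New critical path: J4→J6→J8 = 8+7+9 = 24 ⇒ 24 weeks.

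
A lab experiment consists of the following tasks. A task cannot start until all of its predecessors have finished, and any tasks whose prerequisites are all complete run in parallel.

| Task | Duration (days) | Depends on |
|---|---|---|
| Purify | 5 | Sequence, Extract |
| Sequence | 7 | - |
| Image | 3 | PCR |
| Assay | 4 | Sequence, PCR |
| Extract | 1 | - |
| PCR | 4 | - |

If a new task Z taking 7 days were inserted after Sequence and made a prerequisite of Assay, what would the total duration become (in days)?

Originally the lab experiment takes 12 days.
With Z inserted, Assay now waits for max(Sequence, PCR, Z).
New critical path: Sequence→Z→Assay = 7+7+4 = 18 ⇒ 18 days.

18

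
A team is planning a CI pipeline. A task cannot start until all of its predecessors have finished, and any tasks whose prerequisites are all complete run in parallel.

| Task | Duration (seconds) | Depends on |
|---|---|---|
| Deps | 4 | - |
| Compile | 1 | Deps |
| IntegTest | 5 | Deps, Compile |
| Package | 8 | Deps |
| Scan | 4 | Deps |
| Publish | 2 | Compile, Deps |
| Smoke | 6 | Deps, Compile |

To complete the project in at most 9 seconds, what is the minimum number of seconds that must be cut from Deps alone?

3

Current finish: 12 seconds; target: 9.
Deps is on every critical path, so each second cut from Deps cuts the finish by one (this holds down to a finish of 9).
Need 12 − 9 = 3 seconds off Deps → Deps becomes 1 second, finish becomes 9.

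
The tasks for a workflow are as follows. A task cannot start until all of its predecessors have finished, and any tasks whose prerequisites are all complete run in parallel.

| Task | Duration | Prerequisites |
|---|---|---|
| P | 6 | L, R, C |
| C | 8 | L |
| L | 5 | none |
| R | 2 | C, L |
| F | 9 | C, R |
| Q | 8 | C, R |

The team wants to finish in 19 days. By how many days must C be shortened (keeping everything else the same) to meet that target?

Current finish: 24 days; target: 19.
C is on every critical path, so each day cut from C cuts the finish by one (this holds down to a finish of 17).
Need 24 − 19 = 5 days off C → C becomes 3 days, finish becomes 19.

5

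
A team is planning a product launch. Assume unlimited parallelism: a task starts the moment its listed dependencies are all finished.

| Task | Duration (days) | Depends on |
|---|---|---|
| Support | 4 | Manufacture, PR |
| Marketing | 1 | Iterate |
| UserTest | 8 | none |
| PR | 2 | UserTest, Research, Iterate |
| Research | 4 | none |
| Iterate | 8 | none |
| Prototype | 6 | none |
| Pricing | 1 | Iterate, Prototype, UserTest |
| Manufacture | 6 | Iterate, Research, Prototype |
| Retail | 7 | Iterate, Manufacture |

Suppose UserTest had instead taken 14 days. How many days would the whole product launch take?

21

The binding path is Iterate→Manufacture→Retail = 8+6+7 = 21; finish at 21 days.
UserTest has 7 days of float (longest path through it is 14).
The critical path is still Iterate→Manufacture→Retail; finish is now 21 days.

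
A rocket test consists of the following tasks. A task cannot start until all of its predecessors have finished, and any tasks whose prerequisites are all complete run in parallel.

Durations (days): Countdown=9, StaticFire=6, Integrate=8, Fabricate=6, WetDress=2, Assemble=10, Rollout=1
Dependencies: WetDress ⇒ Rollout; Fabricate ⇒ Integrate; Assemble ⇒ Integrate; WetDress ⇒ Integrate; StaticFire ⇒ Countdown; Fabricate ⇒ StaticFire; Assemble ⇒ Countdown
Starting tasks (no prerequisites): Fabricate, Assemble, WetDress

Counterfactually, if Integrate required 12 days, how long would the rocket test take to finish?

22

Actual critical path: Fabricate→StaticFire→Countdown = 6+6+9 = 21 ⇒ 21 days.
Integrate is off the critical path — its longest chain is 18 days, giving 3 of slack.
The binding chain switches to Assemble→Integrate = 10+12 = 22; finish 22 days.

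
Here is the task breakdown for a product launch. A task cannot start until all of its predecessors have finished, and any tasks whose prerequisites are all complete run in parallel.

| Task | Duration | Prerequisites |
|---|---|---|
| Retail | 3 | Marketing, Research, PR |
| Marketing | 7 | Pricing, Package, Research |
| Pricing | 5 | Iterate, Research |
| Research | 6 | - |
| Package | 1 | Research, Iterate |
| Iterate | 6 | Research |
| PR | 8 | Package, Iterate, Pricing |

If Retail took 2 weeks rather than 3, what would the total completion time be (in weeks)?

Critical path before the change: Research→Iterate→Pricing→PR→Retail = 6+6+5+8+3 = 28 giving 28 weeks.
Retail lies on that path, so at 2 weeks the path becomes 27 weeks.
The critical path is still Research→Iterate→Pricing→PR→Retail; finish is now 27 weeks.

27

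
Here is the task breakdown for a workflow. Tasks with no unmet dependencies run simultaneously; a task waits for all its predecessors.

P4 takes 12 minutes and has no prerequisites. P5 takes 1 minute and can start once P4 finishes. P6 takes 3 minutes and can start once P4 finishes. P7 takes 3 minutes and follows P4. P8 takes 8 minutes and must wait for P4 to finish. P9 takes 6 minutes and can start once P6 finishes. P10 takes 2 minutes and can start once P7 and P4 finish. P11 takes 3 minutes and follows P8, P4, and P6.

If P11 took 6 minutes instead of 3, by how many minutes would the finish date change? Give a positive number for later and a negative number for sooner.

Actual critical path: P4→P8→P11 = 12+8+3 = 23 ⇒ 23 minutes.
Since P11 is critical, the +3 change carries straight to that chain (now 26 minutes).
No other chain overtakes it, so the finish is 26 minutes.
Change in finish: 26 − 23 = +3 minutes.

3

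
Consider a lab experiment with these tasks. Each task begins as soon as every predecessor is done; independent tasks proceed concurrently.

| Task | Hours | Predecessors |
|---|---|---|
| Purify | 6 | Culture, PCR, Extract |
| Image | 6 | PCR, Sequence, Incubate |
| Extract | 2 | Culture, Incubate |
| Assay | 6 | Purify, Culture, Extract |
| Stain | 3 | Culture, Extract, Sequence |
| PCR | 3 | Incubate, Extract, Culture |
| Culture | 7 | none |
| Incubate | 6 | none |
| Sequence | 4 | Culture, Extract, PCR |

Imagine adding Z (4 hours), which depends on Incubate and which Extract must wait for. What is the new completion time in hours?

Originally the job takes 24 hours.
With Z inserted, Extract now waits for max(Culture, Incubate, Z).
New critical path: Incubate→Z→Extract→PCR→Purify→Assay = 6+4+2+3+6+6 = 27 ⇒ 27 hours.

27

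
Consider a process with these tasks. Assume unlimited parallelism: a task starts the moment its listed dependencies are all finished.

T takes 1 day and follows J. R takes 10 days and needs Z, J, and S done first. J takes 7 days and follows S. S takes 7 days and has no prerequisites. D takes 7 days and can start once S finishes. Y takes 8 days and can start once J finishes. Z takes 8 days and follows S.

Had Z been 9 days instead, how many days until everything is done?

26

Critical path before the change: S→Z→R = 7+8+10 = 25 giving 25 days.
Z lies on that path, so at 9 days the path becomes 26 days.
That remains the longest chain; total 26 days.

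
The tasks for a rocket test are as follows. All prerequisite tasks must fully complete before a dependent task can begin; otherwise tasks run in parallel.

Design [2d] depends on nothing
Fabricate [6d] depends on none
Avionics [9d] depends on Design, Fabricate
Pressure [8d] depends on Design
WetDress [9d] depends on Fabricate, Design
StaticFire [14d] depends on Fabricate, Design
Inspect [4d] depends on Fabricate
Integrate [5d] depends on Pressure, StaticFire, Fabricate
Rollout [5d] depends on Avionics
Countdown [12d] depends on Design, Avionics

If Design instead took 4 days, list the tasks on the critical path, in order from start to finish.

As given, the longest chain is Fabricate→Avionics→Countdown = 6+9+12 = 27, so the finish is 27 days.
Design is off the critical path — its longest chain is 23 days, giving 4 of slack.
No other chain overtakes it, so the finish is 27 days.

Fabricate, Avionics, Countdown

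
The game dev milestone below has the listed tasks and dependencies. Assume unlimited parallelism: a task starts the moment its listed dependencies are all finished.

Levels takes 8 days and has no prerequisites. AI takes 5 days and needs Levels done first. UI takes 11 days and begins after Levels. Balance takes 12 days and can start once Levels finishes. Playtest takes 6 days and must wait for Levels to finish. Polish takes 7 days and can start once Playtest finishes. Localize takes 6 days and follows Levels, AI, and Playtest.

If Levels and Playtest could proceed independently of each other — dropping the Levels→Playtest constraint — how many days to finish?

20

With the dependency in place, Levels→Playtest→Polish = 8+6+7 = 21 sets the finish at 21 days.
Without Levels→Playtest, Playtest's earliest start moves from 8 to 0.
The longest chain is now Levels→Balance = 8+12 = 20, so the plan takes 20 days.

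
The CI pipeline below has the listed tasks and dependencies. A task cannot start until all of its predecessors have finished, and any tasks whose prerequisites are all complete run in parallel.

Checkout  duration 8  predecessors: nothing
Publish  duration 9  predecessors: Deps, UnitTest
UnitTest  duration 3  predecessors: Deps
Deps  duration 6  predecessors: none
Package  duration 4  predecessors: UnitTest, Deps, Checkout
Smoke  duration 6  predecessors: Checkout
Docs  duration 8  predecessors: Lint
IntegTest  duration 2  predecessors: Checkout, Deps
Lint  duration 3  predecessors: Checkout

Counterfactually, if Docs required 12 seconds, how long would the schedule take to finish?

23

Critical path before the change: Checkout→Lint→Docs = 8+3+8 = 19 giving 19 seconds.
Docs is on the critical path; changing it to 12 makes that path 23 seconds.
That remains the longest chain; total 23 seconds.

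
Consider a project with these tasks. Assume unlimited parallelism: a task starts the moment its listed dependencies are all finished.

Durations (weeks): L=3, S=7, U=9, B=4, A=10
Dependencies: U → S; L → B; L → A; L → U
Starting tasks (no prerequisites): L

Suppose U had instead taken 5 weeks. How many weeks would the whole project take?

Baseline: L→U→S = 3+9+7 = 19 → 19 weeks.
Since U is critical, the -4 change carries straight to that chain (now 15 weeks).
That remains the longest chain; total 15 weeks.

15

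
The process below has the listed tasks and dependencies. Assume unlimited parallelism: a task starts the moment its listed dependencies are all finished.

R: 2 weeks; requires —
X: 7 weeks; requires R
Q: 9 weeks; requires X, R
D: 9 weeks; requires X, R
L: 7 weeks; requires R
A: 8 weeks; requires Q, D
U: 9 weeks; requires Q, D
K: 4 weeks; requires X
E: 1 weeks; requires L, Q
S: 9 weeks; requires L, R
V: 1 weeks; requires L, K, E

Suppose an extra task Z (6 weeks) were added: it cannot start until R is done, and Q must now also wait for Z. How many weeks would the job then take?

27

Originally the job takes 27 weeks.
With Z inserted, Q now waits for max(X, R, Z).
New critical path: R→X→Q→U = 2+7+9+9 = 27 ⇒ 27 weeks.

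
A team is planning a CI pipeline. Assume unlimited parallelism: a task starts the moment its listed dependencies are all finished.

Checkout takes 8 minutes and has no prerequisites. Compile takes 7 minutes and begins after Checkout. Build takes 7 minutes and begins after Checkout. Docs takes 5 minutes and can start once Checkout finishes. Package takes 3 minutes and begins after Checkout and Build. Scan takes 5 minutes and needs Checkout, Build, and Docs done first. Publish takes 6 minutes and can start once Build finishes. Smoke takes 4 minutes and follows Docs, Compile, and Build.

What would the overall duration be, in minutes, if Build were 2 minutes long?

19

Critical path before the change: Checkout→Build→Publish = 8+7+6 = 21 giving 21 minutes.
Since Build is critical, the -5 change carries straight to that chain (now 16 minutes).
Now Checkout→Compile→Smoke = 8+7+4 = 19 is longest, so the finish becomes 19 minutes.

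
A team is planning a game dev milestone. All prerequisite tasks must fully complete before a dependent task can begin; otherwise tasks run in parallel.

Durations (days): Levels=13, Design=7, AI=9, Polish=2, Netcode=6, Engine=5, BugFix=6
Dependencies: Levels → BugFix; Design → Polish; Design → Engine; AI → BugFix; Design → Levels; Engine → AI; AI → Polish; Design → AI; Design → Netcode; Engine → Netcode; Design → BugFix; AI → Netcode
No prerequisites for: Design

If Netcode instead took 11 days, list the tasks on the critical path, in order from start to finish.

Design, Engine, AI, Netcode

The binding path is Design→Engine→AI→Netcode = 7+5+9+6 = 27; finish at 27 days.
Since Netcode is critical, the +5 change carries straight to that chain (now 32 days).
No other chain overtakes it, so the finish is 32 days.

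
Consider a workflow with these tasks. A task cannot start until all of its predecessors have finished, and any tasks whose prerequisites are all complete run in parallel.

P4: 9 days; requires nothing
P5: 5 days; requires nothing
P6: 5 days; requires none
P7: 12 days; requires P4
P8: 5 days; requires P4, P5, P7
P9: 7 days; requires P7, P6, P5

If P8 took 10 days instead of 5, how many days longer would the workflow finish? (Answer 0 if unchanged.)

3

As given, the longest chain is P4→P7→P9 = 9+12+7 = 28, so the finish is 28 days.
The longest path through P8 is only 26 days, so P8 has float 2.
New critical path: P4→P7→P8 = 9+12+10 = 31 ⇒ 31 days.
Change in finish: 31 − 28 = +3 days.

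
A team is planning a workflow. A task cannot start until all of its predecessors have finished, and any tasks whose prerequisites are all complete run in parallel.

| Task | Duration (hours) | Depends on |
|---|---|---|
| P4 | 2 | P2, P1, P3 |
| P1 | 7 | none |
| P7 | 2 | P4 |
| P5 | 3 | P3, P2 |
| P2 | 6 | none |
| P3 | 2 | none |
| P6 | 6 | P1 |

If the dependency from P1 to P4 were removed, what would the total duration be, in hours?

13

With the dependency in place, P1→P6 = 7+6 = 13 sets the finish at 13 hours.
Without P1→P4, P4's earliest start moves from 7 to 6.
The longest chain is now P1→P6 = 7+6 = 13, so the workflow takes 13 hours.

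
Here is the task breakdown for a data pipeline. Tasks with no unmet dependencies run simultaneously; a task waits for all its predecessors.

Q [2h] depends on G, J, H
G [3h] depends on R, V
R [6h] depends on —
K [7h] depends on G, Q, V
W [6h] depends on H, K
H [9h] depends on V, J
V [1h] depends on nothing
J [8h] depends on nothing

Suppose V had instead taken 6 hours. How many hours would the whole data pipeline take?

Actual critical path: J→H→Q→K→W = 8+9+2+7+6 = 32 ⇒ 32 hours.
The longest path through V is only 25 hours, so V has float 7.
The critical path is still J→H→Q→K→W; finish is now 32 hours.

32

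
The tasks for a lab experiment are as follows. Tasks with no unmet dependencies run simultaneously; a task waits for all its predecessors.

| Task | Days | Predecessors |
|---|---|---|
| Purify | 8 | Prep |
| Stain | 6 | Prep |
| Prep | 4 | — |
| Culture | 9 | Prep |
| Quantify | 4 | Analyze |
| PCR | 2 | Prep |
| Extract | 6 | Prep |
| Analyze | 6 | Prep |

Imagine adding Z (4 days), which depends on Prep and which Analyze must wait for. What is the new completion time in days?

18

Originally the project takes 14 days.
With Z inserted, Analyze now waits for max(Prep, Z).
New critical path: Prep→Z→Analyze→Quantify = 4+4+6+4 = 18 ⇒ 18 days.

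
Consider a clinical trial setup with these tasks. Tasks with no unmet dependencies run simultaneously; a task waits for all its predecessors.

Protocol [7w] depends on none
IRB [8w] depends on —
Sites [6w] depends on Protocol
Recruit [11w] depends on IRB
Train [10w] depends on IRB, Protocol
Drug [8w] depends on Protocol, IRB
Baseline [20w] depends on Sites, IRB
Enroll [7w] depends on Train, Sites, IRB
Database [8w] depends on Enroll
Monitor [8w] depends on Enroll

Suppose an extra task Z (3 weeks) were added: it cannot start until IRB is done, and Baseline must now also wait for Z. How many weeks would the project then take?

33

Originally the project takes 33 weeks.
With Z inserted, Baseline now waits for max(Sites, IRB, Z).
New critical path: Protocol→Sites→Baseline = 7+6+20 = 33 ⇒ 33 weeks.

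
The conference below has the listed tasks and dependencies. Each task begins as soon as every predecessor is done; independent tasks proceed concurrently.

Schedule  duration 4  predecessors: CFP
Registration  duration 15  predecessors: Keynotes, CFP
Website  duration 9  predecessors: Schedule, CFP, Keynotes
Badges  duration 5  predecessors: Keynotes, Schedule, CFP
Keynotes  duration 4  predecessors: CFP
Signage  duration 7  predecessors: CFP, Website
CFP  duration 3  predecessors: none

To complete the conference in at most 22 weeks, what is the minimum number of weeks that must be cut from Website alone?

Current finish: 23 weeks; target: 22.
Website is on every critical path, so each week cut from Website cuts the finish by one (this holds down to a finish of 22).
Need 23 − 22 = 1 week off Website → Website becomes 8 weeks, finish becomes 22.

1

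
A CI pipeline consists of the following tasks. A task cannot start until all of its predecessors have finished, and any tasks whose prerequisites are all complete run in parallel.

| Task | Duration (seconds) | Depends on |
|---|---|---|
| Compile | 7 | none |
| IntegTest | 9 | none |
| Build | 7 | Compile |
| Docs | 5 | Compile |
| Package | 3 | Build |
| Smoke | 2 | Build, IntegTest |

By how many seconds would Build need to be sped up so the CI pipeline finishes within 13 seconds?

Current finish: 17 seconds; target: 13.
Build is on every critical path, so each second cut from Build cuts the finish by one (this holds down to a finish of 12).
Need 17 − 13 = 4 seconds off Build → Build becomes 3 seconds, finish becomes 13.

4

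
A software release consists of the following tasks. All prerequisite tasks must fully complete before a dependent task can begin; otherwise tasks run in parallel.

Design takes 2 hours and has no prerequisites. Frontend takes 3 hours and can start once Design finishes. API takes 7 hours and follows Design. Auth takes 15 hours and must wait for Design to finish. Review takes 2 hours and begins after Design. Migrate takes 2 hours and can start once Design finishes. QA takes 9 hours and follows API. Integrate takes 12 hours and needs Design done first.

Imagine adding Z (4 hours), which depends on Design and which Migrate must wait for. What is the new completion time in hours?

Originally the software release takes 18 hours.
With Z inserted, Migrate now waits for max(Design, Z).
New critical path: Design→API→QA = 2+7+9 = 18 ⇒ 18 hours.

18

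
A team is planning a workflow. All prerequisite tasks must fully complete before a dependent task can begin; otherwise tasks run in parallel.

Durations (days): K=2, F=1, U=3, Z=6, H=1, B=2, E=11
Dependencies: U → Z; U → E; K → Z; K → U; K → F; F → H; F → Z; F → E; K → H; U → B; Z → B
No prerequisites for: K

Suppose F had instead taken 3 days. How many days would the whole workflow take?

16

The binding path is K→U→E = 2+3+11 = 16; finish at 16 days.
F has 2 days of float (longest path through it is 14).
The binding chain switches to K→F→E = 2+3+11 = 16; finish 16 days.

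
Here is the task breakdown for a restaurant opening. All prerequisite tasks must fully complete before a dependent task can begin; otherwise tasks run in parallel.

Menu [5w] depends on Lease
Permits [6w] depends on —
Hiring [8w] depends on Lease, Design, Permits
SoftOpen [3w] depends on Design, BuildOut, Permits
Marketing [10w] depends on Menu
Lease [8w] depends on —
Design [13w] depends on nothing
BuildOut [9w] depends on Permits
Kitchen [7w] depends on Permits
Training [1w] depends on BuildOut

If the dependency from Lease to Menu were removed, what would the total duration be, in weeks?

With the dependency in place, Lease→Menu→Marketing = 8+5+10 = 23 sets the finish at 23 weeks.
Without Lease→Menu, Menu's earliest start moves from 8 to 0.
After: Design→Hiring = 13+8 = 21 → 21 weeks.

21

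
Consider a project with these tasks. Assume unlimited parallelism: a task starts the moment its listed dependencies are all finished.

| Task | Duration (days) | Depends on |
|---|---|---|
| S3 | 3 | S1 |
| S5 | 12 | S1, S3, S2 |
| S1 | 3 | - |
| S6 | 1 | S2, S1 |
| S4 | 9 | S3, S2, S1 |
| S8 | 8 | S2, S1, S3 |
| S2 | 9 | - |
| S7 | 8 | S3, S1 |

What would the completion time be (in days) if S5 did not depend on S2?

With the dependency in place, S2→S5 = 9+12 = 21 sets the finish at 21 days.
Without S2→S5, S5's earliest start moves from 9 to 6.
New critical path: S1→S3→S5 = 3+3+12 = 18 ⇒ 18 days.

18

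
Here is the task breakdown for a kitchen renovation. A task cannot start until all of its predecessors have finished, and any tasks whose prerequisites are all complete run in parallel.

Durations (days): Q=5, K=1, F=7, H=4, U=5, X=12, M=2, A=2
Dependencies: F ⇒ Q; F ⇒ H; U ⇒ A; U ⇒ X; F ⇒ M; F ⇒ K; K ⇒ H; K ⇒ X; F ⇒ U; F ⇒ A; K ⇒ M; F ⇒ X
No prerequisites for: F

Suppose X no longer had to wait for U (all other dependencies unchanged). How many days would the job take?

20

Original critical path: F→U→X = 7+5+12 = 24 ⇒ 24 days.
Without U→X, X's earliest start moves from 12 to 8.
New critical path: F→K→X = 7+1+12 = 20 ⇒ 20 days.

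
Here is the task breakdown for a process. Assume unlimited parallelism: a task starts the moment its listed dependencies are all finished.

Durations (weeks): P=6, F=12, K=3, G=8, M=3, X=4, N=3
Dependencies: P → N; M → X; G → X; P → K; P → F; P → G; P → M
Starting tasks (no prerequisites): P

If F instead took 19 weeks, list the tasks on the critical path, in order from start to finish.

The binding path is P→F = 6+12 = 18; finish at 18 weeks.
F lies on that path, so at 19 weeks the path becomes 25 weeks.
That remains the longest chain; total 25 weeks.

P, F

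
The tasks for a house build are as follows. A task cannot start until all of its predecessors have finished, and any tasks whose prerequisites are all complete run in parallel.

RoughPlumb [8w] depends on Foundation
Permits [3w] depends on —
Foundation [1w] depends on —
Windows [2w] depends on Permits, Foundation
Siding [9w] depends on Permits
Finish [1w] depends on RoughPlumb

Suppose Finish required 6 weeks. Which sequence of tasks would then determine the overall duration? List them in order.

As given, the longest chain is Permits→Siding = 3+9 = 12, so the finish is 12 weeks.
Finish has 2 weeks of float (longest path through it is 10).
New critical path: Foundation→RoughPlumb→Finish = 1+8+6 = 15 ⇒ 15 weeks.

Foundation, RoughPlumb, Finish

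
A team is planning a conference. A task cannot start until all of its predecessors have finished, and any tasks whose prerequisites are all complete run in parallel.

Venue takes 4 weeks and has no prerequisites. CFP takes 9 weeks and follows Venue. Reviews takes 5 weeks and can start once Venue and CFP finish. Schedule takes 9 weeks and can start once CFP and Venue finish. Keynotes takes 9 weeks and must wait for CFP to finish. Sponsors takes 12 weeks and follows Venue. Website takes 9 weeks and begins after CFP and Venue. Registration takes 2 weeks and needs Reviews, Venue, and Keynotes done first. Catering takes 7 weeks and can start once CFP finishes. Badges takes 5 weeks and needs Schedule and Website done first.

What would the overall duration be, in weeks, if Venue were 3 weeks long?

Actual critical path: Venue→CFP→Schedule→Badges = 4+9+9+5 = 27 ⇒ 27 weeks.
Venue is on the critical path; changing it to 3 makes that path 26 weeks.
That remains the longest chain; total 26 weeks.

26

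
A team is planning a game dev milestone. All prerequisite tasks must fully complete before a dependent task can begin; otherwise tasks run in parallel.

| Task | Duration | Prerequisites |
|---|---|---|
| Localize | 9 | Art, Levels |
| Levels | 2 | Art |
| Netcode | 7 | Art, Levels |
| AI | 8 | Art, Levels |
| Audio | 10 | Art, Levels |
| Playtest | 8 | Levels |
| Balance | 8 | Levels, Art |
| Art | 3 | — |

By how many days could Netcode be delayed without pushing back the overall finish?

3

The longest chain is Art→Levels→Audio = 3+2+10 = 15; overall finish 15 days.
Netcode finishes as early as 12 and must finish by 15.
So Netcode can slip 15 − 12 = 3 days.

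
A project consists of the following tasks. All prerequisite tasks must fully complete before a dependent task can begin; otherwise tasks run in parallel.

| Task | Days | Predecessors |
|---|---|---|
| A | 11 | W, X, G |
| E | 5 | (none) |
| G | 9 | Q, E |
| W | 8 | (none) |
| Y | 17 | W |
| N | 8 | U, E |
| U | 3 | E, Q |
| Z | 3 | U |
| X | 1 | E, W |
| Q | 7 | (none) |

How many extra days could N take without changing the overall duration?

9

The longest chain is Q→G→A = 7+9+11 = 27; overall finish 27 days.
Longest path through N: 18 days (earliest finish 18, latest finish 27).
Float = 27 − 18 = 9.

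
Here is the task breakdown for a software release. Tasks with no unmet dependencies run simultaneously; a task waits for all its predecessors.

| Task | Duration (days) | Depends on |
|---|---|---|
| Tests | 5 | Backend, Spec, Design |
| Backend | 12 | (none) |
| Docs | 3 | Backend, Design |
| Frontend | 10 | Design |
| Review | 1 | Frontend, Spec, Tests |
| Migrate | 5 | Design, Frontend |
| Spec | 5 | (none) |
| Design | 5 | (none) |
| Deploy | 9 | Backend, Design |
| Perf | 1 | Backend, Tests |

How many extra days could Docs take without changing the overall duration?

Backend→Deploy = 12+9 = 21 sets the makespan at 21 days.
The longest chain containing Docs totals 15 days.
Slack of Docs = 18 − 12 = 6 days.

6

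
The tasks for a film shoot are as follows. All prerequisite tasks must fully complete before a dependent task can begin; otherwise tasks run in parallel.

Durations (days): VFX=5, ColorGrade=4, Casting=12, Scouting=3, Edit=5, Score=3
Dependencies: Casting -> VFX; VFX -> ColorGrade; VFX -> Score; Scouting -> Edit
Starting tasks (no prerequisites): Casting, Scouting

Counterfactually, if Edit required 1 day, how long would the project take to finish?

The binding path is Casting→VFX→ColorGrade = 12+5+4 = 21; finish at 21 days.
The longest path through Edit is only 8 days, so Edit has float 13.
That remains the longest chain; total 21 days.

21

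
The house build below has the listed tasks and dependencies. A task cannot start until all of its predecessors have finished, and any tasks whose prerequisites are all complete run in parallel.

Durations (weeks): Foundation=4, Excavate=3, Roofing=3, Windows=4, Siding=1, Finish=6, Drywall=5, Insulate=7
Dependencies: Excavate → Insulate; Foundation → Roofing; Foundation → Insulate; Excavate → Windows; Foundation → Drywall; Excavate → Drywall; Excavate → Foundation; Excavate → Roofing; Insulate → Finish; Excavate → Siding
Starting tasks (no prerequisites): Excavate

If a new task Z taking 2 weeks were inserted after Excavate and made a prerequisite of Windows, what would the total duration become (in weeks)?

Originally the house build takes 20 weeks.
With Z inserted, Windows now waits for max(Excavate, Z).
New critical path: Excavate→Foundation→Insulate→Finish = 3+4+7+6 = 20 ⇒ 20 weeks.

20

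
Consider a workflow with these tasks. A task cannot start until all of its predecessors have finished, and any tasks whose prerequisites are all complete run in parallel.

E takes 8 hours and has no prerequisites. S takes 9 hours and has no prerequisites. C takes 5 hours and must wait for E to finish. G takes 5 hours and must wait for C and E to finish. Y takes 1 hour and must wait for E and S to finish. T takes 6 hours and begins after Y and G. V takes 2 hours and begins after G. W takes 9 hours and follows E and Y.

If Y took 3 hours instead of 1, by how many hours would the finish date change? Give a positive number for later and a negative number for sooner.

0

Actual critical path: E→C→G→T = 8+5+5+6 = 24 ⇒ 24 hours.
The longest path through Y is only 19 hours, so Y has float 5.
That remains the longest chain; total 24 hours.
Change in finish: 24 − 24 = +0 hours.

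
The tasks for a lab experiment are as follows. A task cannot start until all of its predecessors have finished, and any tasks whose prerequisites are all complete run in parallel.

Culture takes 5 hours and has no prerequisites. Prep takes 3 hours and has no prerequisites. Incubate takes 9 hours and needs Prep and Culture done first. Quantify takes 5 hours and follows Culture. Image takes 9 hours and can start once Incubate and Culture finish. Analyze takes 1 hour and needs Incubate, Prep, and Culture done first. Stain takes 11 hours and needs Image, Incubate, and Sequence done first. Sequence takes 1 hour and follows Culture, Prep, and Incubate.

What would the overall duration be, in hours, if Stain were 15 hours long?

38

Critical path before the change: Culture→Incubate→Image→Stain = 5+9+9+11 = 34 giving 34 hours.
Stain is on the critical path; changing it to 15 makes that path 38 hours.
The critical path is still Culture→Incubate→Image→Stain; finish is now 38 hours.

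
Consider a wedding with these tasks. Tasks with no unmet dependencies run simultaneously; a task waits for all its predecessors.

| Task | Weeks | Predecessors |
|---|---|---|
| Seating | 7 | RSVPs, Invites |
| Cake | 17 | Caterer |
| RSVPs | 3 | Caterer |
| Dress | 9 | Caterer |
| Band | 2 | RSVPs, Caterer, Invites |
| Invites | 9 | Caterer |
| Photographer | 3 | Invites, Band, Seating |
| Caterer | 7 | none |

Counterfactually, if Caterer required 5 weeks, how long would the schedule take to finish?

Critical path before the change: Caterer→Invites→Seating→Photographer = 7+9+7+3 = 26 giving 26 weeks.
Since Caterer is critical, the -2 change carries straight to that chain (now 24 weeks).
That remains the longest chain; total 24 weeks.

24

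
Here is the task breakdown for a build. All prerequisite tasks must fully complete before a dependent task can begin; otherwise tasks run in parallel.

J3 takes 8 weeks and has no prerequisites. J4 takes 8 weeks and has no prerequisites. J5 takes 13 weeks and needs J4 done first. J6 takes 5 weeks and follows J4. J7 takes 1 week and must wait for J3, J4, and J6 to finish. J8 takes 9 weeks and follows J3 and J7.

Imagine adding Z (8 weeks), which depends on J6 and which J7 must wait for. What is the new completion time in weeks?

31

Originally the plan takes 23 weeks.
With Z inserted, J7 now waits for max(J3, J4, J6, Z).
New critical path: J4→J6→Z→J7→J8 = 8+5+8+1+9 = 31 ⇒ 31 weeks.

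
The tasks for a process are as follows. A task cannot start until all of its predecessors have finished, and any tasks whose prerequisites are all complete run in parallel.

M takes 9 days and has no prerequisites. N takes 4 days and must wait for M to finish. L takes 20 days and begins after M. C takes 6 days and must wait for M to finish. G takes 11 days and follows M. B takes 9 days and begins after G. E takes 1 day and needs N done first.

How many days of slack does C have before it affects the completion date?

14

The longest chain is M→L = 9+20 = 29; overall finish 29 days.
C finishes as early as 15 and must finish by 29.
Float = 29 − 15 = 14.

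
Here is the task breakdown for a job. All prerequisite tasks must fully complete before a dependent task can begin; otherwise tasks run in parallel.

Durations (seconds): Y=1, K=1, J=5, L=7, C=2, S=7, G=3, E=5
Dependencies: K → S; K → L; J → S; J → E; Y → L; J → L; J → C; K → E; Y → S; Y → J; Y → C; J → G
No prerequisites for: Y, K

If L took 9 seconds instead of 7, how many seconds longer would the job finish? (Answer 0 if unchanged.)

The binding path is Y→J→L = 1+5+7 = 13; finish at 13 seconds.
L lies on that path, so at 9 seconds the path becomes 15 seconds.
The critical path is still Y→J→L; finish is now 15 seconds.
Change in finish: 15 − 13 = +2 seconds.

2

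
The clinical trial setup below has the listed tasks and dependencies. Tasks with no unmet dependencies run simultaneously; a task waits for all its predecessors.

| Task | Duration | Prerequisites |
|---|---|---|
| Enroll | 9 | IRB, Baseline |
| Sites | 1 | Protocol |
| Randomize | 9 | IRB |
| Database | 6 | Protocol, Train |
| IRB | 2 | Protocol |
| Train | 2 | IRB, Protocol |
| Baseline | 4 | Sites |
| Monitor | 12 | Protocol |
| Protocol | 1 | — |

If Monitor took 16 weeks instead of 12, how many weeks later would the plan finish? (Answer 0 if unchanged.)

2

Critical path before the change: Protocol→Sites→Baseline→Enroll = 1+1+4+9 = 15 giving 15 weeks.
Monitor has 2 weeks of float (longest path through it is 13).
Now Protocol→Monitor = 1+16 = 17 is longest, so the finish becomes 17 weeks.
Change in finish: 17 − 15 = +2 weeks.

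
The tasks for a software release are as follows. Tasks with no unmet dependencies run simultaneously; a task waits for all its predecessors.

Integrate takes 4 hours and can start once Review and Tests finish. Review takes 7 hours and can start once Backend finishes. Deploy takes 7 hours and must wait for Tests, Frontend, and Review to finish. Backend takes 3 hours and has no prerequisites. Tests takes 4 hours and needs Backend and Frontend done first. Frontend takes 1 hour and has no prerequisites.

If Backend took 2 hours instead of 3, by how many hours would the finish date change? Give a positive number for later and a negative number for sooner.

Baseline: Backend→Review→Deploy = 3+7+7 = 17 → 17 hours.
Backend is on the critical path; changing it to 2 makes that path 16 hours.
The critical path is still Backend→Review→Deploy; finish is now 16 hours.
Change in finish: 16 − 17 = -1 hours.

-1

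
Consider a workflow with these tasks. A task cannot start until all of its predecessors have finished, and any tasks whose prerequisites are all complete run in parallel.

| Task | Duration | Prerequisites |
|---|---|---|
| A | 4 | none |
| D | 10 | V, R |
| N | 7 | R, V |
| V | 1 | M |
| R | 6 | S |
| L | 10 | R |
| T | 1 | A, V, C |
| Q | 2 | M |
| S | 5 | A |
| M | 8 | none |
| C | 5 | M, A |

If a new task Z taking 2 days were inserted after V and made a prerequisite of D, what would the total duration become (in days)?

Originally the schedule takes 25 days.
With Z inserted, D now waits for max(V, R, Z).
New critical path: A→S→R→L = 4+5+6+10 = 25 ⇒ 25 days.

25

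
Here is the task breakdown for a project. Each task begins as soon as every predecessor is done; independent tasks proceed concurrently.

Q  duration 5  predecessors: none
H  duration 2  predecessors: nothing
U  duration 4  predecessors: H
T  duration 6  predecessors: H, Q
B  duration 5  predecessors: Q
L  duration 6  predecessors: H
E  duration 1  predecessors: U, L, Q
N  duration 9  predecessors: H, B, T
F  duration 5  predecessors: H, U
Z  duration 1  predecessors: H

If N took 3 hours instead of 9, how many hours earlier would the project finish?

6

The binding path is Q→T→N = 5+6+9 = 20; finish at 20 hours.
N lies on that path, so at 3 hours the path becomes 14 hours.
No other chain overtakes it, so the finish is 14 hours.
Change in finish: 14 − 20 = -6 hours.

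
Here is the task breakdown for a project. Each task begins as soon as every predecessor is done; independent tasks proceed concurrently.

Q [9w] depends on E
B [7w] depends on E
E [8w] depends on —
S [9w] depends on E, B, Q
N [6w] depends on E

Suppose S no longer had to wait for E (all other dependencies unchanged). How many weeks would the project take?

26

With the dependency in place, E→Q→S = 8+9+9 = 26 sets the finish at 26 weeks.
Dropping E→S doesn't change S's earliest start (17); another predecessor still binds.
The longest chain is now E→Q→S = 8+9+9 = 26, so the project takes 26 weeks.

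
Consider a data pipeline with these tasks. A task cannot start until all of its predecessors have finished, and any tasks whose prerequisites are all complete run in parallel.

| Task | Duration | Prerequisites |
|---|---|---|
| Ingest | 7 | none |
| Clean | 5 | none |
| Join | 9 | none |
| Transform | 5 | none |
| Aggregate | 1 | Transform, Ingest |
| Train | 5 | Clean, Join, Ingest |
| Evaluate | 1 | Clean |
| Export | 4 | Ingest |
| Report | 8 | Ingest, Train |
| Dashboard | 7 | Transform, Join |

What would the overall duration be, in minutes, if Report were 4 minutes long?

18

Actual critical path: Join→Train→Report = 9+5+8 = 22 ⇒ 22 minutes.
Since Report is critical, the -4 change carries straight to that chain (now 18 minutes).
No other chain overtakes it, so the finish is 18 minutes.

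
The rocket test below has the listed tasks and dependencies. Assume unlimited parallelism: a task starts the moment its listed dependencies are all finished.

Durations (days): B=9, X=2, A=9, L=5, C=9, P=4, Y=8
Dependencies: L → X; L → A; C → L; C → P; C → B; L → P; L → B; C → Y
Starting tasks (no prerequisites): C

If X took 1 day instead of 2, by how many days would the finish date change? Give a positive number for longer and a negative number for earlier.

Actual critical path: C→L→B = 9+5+9 = 23 ⇒ 23 days.
X is off the critical path — its longest chain is 16 days, giving 7 of slack.
No other chain overtakes it, so the finish is 23 days.
Change in finish: 23 − 23 = +0 days.

0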